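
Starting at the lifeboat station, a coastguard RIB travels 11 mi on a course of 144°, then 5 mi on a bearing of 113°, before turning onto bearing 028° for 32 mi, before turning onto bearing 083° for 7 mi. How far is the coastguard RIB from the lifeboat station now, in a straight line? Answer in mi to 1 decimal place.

37.7 mi

Leg 1 (144°, 11 mi): east 11 sin 144° = 6.47, north 11 cos 144° = -8.90
Leg 2 (113°, 5 mi): east 5 sin 113° = 4.60, north 5 cos 113° = -1.95
Leg 3 (028°, 32 mi): east 32 sin 28° = 15.02, north 32 cos 28° = 28.25
Leg 4 (083°, 7 mi): east 7 sin 83° = 6.95, north 7 cos 83° = 0.85
Net: 33.04 east, 18.25 north. Distance = √((33.04)² + (18.25)²) = 37.747 mi.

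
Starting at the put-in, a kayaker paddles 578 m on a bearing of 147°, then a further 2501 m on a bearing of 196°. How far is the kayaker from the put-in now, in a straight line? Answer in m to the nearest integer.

Leg 1 (147°, 578 m): east 578 sin 147° = 314.80, north 578 cos 147° = -484.75
Leg 2 (196°, 2501 m): east 2501 sin 196° = -689.37, north 2501 cos 196° = -2404.12
Net: -374.57 east, -2888.87 north. Distance = √((-374.57)² + (-2888.87)²) = 2913.049 m.

2913 m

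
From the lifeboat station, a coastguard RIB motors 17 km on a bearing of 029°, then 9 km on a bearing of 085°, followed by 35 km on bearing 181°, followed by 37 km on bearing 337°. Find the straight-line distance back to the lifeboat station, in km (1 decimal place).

14.9 km

Leg 1 (029°, 17 km): east 17 sin 29° = 8.24, north 17 cos 29° = 14.87
Leg 2 (085°, 9 km): east 9 sin 85° = 8.97, north 9 cos 85° = 0.78
Leg 3 (181°, 35 km): east 35 sin 181° = -0.61, north 35 cos 181° = -34.99
Leg 4 (337°, 37 km): east 37 sin 337° = -14.46, north 37 cos 337° = 34.06
Net: 2.14 east, 14.72 north. Distance = √((2.14)² + (14.72)²) = 14.872 km.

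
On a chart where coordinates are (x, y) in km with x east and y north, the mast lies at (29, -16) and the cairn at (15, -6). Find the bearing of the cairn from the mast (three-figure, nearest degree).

Δeast = 15 − 29 = -14.00; Δnorth = -6 − -16 = 10.00.
Bearing = atan2(Δeast, Δnorth) mod 360° = 305.54° ≈ 306°.

306°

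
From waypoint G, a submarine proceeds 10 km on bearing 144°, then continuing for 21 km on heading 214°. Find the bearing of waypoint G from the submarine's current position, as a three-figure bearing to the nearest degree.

Leg 1 (144°, 10 km): east 10 sin 144° = 5.88, north 10 cos 144° = -8.09
Leg 2 (214°, 21 km): east 21 sin 214° = -11.74, north 21 cos 214° = -17.41
Net displacement: -5.87 east, -25.50 north. Direction back to start is (5.87, 25.50): bearing = atan2(5.87, 25.50) mod 360° = 12.95° ≈ 013°.

013°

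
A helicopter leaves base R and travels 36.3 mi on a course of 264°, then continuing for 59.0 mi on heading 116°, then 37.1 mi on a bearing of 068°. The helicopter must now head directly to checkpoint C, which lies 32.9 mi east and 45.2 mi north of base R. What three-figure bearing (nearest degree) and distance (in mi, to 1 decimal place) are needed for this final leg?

343°, 63.7 mi

Leg 1 (264°, 36.3 mi): east 36.3 sin 264° = -36.10, north 36.3 cos 264° = -3.79
Leg 2 (116°, 59.0 mi): east 59.0 sin 116° = 53.03, north 59.0 cos 116° = -25.86
Leg 3 (068°, 37.1 mi): east 37.1 sin 68° = 34.40, north 37.1 cos 68° = 13.90
Current position: (51.33, -15.76). Target: (32.9, 45.2). Remaining: Δeast = -18.43, Δnorth = 60.96.
Bearing = atan2(-18.43, 60.96) mod 360° = 343.18°; distance = √((-18.43)² + (60.96)²) = 63.684 mi.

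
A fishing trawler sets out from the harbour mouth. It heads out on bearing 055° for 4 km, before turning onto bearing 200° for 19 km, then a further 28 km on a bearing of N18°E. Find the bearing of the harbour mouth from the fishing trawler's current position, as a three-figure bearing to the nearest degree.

206°

Leg 1 (055°, 4 km): east 4 sin 55° = 3.28, north 4 cos 55° = 2.29
Leg 2 (200°, 19 km): east 19 sin 200° = -6.50, north 19 cos 200° = -17.85
Leg 3 (N18°E, 28 km): east 28 sin 18° = 8.65, north 28 cos 18° = 26.63
Net displacement: 5.43 east, 11.07 north. Direction back to start is (-5.43, -11.07): bearing = atan2(-5.43, -11.07) mod 360° = 206.13° ≈ 206°.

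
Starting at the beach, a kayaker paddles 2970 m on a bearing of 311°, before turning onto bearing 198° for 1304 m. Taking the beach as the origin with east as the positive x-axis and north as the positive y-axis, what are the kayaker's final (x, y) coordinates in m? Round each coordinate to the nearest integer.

(-2644, 708)

Leg 1 (311°, 2970 m): east 2970 sin 311° = -2241.49, north 2970 cos 311° = 1948.50
Leg 2 (198°, 1304 m): east 1304 sin 198° = -402.96, north 1304 cos 198° = -1240.18
Summing: -2644.45 m east, 708.32 m north → (-2644, 708).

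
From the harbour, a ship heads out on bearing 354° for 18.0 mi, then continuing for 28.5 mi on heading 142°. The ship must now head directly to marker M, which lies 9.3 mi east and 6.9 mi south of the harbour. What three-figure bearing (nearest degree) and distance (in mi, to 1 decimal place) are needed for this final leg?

Leg 1 (354°, 18.0 mi): east 18.0 sin 354° = -1.88, north 18.0 cos 354° = 17.90
Leg 2 (142°, 28.5 mi): east 28.5 sin 142° = 17.55, north 28.5 cos 142° = -22.46
Current position: (15.66, -4.56). Target: (9.3, -6.9). Remaining: Δeast = -6.36, Δnorth = -2.34.
Bearing = atan2(-6.36, -2.34) mod 360° = 249.79°; distance = √((-6.36)² + (-2.34)²) = 6.782 mi.

250°, 6.8 mi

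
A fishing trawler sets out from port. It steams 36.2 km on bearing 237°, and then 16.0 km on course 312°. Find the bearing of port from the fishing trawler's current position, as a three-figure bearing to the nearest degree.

Leg 1 (237°, 36.2 km): east 36.2 sin 237° = -30.36, north 36.2 cos 237° = -19.72
Leg 2 (312°, 16.0 km): east 16.0 sin 312° = -11.89, north 16.0 cos 312° = 10.71
Net displacement: -42.25 east, -9.01 north. Direction back to start is (42.25, 9.01): bearing = atan2(42.25, 9.01) mod 360° = 77.96° ≈ 078°.

078°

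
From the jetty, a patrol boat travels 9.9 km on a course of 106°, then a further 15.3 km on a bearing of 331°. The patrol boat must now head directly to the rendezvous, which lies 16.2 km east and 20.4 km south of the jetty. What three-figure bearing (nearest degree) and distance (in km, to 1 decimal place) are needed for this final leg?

Leg 1 (106°, 9.9 km): east 9.9 sin 106° = 9.52, north 9.9 cos 106° = -2.73
Leg 2 (331°, 15.3 km): east 15.3 sin 331° = -7.42, north 15.3 cos 331° = 13.38
Current position: (2.10, 10.65). Target: (16.2, -20.4). Remaining: Δeast = 14.10, Δnorth = -31.05.
Bearing = atan2(14.10, -31.05) mod 360° = 155.58°; distance = √((14.10)² + (-31.05)²) = 34.105 km.

156°, 34.1 km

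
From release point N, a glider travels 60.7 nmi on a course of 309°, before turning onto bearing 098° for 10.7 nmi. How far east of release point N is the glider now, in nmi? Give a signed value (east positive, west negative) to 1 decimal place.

Leg 1 (309°, 60.7 nmi): east 60.7 sin 309° = -47.17, north 60.7 cos 309° = 38.20
Leg 2 (098°, 10.7 nmi): east 10.7 sin 98° = 10.60, north 10.7 cos 98° = -1.49
Net east component: -36.58 nmi.

-36.6 nmi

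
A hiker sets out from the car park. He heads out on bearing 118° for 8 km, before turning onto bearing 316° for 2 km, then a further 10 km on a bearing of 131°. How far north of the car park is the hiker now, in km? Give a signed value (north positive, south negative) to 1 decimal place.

-8.9 km

Leg 1 (118°, 8 km): east 8 sin 118° = 7.06, north 8 cos 118° = -3.76
Leg 2 (316°, 2 km): east 2 sin 316° = -1.39, north 2 cos 316° = 1.44
Leg 3 (131°, 10 km): east 10 sin 131° = 7.55, north 10 cos 131° = -6.56
Net north component: -8.88 km.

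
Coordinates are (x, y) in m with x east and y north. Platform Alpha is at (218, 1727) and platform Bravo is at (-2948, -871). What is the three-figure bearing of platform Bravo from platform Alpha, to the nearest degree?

Δeast = -2948 − 218 = -3166.00; Δnorth = -871 − 1727 = -2598.00.
Bearing = atan2(Δeast, Δnorth) mod 360° = 230.63° ≈ 231°.

231°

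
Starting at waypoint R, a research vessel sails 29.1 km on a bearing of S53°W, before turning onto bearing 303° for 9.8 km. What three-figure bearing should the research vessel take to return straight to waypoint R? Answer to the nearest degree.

Leg 1 (S53°W, 29.1 km): east 29.1 sin 233° = -23.24, north 29.1 cos 233° = -17.51
Leg 2 (303°, 9.8 km): east 9.8 sin 303° = -8.22, north 9.8 cos 303° = 5.34
Net displacement: -31.46 east, -12.18 north. Direction back to start is (31.46, 12.18): bearing = atan2(31.46, 12.18) mod 360° = 68.84° ≈ 069°.

069°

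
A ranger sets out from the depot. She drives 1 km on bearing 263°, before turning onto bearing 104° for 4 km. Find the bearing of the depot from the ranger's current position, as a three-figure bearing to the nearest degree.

291°

Leg 1 (263°, 1 km): east 1 sin 263° = -0.99, north 1 cos 263° = -0.12
Leg 2 (104°, 4 km): east 4 sin 104° = 3.88, north 4 cos 104° = -0.97
Net displacement: 2.89 east, -1.09 north. Direction back to start is (-2.89, 1.09): bearing = atan2(-2.89, 1.09) mod 360° = 290.67° ≈ 291°.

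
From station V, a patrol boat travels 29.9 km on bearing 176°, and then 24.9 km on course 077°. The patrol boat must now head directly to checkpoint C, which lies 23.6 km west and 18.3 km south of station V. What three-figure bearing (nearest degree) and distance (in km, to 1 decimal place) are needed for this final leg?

277°, 50.3 km

Leg 1 (176°, 29.9 km): east 29.9 sin 176° = 2.09, north 29.9 cos 176° = -29.83
Leg 2 (077°, 24.9 km): east 24.9 sin 77° = 24.26, north 24.9 cos 77° = 5.60
Current position: (26.35, -24.23). Target: (-23.6, -18.3). Remaining: Δeast = -49.95, Δnorth = 5.93.
Bearing = atan2(-49.95, 5.93) mod 360° = 276.77°; distance = √((-49.95)² + (5.93)²) = 50.298 km.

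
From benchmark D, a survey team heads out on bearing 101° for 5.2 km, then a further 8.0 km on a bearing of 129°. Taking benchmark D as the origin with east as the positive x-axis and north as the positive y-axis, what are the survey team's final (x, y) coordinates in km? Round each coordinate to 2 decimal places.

Leg 1 (101°, 5.2 km): east 5.2 sin 101° = 5.10, north 5.2 cos 101° = -0.99
Leg 2 (129°, 8.0 km): east 8.0 sin 129° = 6.22, north 8.0 cos 129° = -5.03
Summing: 11.32 km east, -6.03 km north → (11.32, -6.03).

(11.32, -6.03)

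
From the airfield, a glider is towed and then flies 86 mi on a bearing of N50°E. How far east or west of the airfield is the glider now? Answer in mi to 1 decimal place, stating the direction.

65.9 mi east

Leg 1 (N50°E, 86 mi): east 86 sin 50° = 65.88, north 86 cos 50° = 55.28
Net east component: 65.88 mi.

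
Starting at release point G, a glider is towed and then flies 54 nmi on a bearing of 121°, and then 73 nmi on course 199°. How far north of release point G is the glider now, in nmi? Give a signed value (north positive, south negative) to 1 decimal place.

Leg 1 (121°, 54 nmi): east 54 sin 121° = 46.29, north 54 cos 121° = -27.81
Leg 2 (199°, 73 nmi): east 73 sin 199° = -23.77, north 73 cos 199° = -69.02
Net north component: -96.83 nmi.

-96.8 nmi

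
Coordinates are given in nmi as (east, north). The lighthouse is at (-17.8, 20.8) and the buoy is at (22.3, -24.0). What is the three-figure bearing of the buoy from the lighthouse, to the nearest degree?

Δeast = 22.3 − -17.8 = 40.10; Δnorth = -24.0 − 20.8 = -44.80.
Bearing = atan2(Δeast, Δnorth) mod 360° = 138.17° ≈ 138°.

138°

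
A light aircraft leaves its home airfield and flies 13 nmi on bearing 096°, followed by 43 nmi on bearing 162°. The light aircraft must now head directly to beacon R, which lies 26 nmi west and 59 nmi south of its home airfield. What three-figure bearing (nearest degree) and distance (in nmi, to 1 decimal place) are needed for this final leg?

252°, 54.8 nmi

Leg 1 (096°, 13 nmi): east 13 sin 96° = 12.93, north 13 cos 96° = -1.36
Leg 2 (162°, 43 nmi): east 43 sin 162° = 13.29, north 43 cos 162° = -40.90
Current position: (26.22, -42.25). Target: (-26, -59). Remaining: Δeast = -52.22, Δnorth = -16.75.
Bearing = atan2(-52.22, -16.75) mod 360° = 252.22°; distance = √((-52.22)² + (-16.75)²) = 54.836 nmi.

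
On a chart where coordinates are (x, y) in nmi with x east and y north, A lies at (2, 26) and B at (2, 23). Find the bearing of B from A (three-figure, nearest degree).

180°

Δeast = 2 − 2 = 0.00; Δnorth = 23 − 26 = -3.00.
Bearing = atan2(Δeast, Δnorth) mod 360° = 180.00° ≈ 180°.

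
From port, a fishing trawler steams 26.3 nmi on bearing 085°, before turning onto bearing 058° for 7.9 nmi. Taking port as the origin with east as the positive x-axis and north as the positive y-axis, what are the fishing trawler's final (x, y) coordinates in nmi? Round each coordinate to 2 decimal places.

(32.90, 6.48)

Leg 1 (085°, 26.3 nmi): east 26.3 sin 85° = 26.20, north 26.3 cos 85° = 2.29
Leg 2 (058°, 7.9 nmi): east 7.9 sin 58° = 6.70, north 7.9 cos 58° = 4.19
Summing: 32.90 nmi east, 6.48 nmi north → (32.90, 6.48).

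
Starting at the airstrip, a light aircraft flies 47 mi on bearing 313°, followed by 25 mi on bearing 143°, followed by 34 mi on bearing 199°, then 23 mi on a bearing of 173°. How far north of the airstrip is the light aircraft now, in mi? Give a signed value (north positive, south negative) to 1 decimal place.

Leg 1 (313°, 47 mi): east 47 sin 313° = -34.37, north 47 cos 313° = 32.05
Leg 2 (143°, 25 mi): east 25 sin 143° = 15.05, north 25 cos 143° = -19.97
Leg 3 (199°, 34 mi): east 34 sin 199° = -11.07, north 34 cos 199° = -32.15
Leg 4 (173°, 23 mi): east 23 sin 173° = 2.80, north 23 cos 173° = -22.83
Net north component: -42.89 mi.

-42.9 mi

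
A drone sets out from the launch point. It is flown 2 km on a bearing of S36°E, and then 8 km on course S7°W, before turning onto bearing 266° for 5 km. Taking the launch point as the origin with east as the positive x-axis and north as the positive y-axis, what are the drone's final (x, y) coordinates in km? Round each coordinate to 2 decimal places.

Leg 1 (S36°E, 2 km): east 2 sin 144° = 1.18, north 2 cos 144° = -1.62
Leg 2 (S7°W, 8 km): east 8 sin 187° = -0.97, north 8 cos 187° = -7.94
Leg 3 (266°, 5 km): east 5 sin 266° = -4.99, north 5 cos 266° = -0.35
Summing: -4.79 km east, -9.91 km north → (-4.79, -9.91).

(-4.79, -9.91)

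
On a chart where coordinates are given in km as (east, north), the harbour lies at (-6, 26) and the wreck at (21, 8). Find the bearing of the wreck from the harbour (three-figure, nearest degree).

124°

Δeast = 21 − -6 = 27.00; Δnorth = 8 − 26 = -18.00.
Bearing = atan2(Δeast, Δnorth) mod 360° = 123.69° ≈ 124°.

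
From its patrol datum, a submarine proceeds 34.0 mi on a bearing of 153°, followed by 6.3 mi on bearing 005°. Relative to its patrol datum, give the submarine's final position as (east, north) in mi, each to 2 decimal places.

Leg 1 (153°, 34.0 mi): east 34.0 sin 153° = 15.44, north 34.0 cos 153° = -30.29
Leg 2 (005°, 6.3 mi): east 6.3 sin 5° = 0.55, north 6.3 cos 5° = 6.28
Summing: 15.98 mi east, -24.02 mi north → (15.98, -24.02).

(15.98, -24.02)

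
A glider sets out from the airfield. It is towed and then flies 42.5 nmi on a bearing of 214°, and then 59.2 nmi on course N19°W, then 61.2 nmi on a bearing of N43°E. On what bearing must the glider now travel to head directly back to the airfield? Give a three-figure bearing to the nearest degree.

Leg 1 (214°, 42.5 nmi): east 42.5 sin 214° = -23.77, north 42.5 cos 214° = -35.23
Leg 2 (N19°W, 59.2 nmi): east 59.2 sin 341° = -19.27, north 59.2 cos 341° = 55.97
Leg 3 (N43°E, 61.2 nmi): east 61.2 sin 43° = 41.74, north 61.2 cos 43° = 44.76
Net displacement: -1.30 east, 65.50 north. Direction back to start is (1.30, -65.50): bearing = atan2(1.30, -65.50) mod 360° = 178.86° ≈ 179°.

179°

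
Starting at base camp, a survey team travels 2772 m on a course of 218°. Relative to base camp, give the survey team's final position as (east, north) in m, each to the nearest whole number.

(-1707, -2184)

Leg 1 (218°, 2772 m): east 2772 sin 218° = -1706.61, north 2772 cos 218° = -2184.37
Summing: -1706.61 m east, -2184.37 m north → (-1707, -2184).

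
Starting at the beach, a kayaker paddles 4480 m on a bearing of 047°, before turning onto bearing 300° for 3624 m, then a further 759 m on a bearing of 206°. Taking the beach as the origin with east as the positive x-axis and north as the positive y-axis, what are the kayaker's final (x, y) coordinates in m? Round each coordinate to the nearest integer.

(-195, 4185)

Leg 1 (047°, 4480 m): east 4480 sin 47° = 3276.46, north 4480 cos 47° = 3055.35
Leg 2 (300°, 3624 m): east 3624 sin 300° = -3138.48, north 3624 cos 300° = 1812.00
Leg 3 (206°, 759 m): east 759 sin 206° = -332.72, north 759 cos 206° = -682.18
Summing: -194.74 m east, 4185.17 m north → (-195, 4185).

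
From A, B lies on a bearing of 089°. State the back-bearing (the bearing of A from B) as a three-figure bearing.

269°

Back-bearing = 089° + 180° = 269°.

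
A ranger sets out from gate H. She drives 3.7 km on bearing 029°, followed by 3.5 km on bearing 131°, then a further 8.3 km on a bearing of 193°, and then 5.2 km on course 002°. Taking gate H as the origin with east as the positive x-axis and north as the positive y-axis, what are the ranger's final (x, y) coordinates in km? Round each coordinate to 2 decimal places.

Leg 1 (029°, 3.7 km): east 3.7 sin 29° = 1.79, north 3.7 cos 29° = 3.24
Leg 2 (131°, 3.5 km): east 3.5 sin 131° = 2.64, north 3.5 cos 131° = -2.30
Leg 3 (193°, 8.3 km): east 8.3 sin 193° = -1.87, north 8.3 cos 193° = -8.09
Leg 4 (002°, 5.2 km): east 5.2 sin 2° = 0.18, north 5.2 cos 2° = 5.20
Summing: 2.75 km east, -1.95 km north → (2.75, -1.95).

(2.75, -1.95)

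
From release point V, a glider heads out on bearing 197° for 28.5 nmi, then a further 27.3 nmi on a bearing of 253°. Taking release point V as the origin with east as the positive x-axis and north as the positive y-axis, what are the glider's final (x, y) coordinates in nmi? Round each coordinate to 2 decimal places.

(-34.44, -35.24)

Leg 1 (197°, 28.5 nmi): east 28.5 sin 197° = -8.33, north 28.5 cos 197° = -27.25
Leg 2 (253°, 27.3 nmi): east 27.3 sin 253° = -26.11, north 27.3 cos 253° = -7.98
Summing: -34.44 nmi east, -35.24 nmi north → (-34.44, -35.24).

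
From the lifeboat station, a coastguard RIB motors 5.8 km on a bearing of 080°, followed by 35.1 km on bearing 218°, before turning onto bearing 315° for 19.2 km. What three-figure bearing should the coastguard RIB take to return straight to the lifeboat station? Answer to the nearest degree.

Leg 1 (080°, 5.8 km): east 5.8 sin 80° = 5.71, north 5.8 cos 80° = 1.01
Leg 2 (218°, 35.1 km): east 35.1 sin 218° = -21.61, north 35.1 cos 218° = -27.66
Leg 3 (315°, 19.2 km): east 19.2 sin 315° = -13.58, north 19.2 cos 315° = 13.58
Net displacement: -29.47 east, -13.08 north. Direction back to start is (29.47, 13.08): bearing = atan2(29.47, 13.08) mod 360° = 66.08° ≈ 066°.

066°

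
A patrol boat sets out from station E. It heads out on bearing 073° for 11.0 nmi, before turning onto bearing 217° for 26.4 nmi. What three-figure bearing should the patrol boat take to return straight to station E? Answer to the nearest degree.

017°

Leg 1 (073°, 11.0 nmi): east 11.0 sin 73° = 10.52, north 11.0 cos 73° = 3.22
Leg 2 (217°, 26.4 nmi): east 26.4 sin 217° = -15.89, north 26.4 cos 217° = -21.08
Net displacement: -5.37 east, -17.87 north. Direction back to start is (5.37, 17.87): bearing = atan2(5.37, 17.87) mod 360° = 16.72° ≈ 017°.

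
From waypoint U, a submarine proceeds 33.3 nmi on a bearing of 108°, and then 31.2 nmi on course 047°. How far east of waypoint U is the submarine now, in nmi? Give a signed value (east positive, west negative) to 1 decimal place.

54.5 nmi

Leg 1 (108°, 33.3 nmi): east 33.3 sin 108° = 31.67, north 33.3 cos 108° = -10.29
Leg 2 (047°, 31.2 nmi): east 31.2 sin 47° = 22.82, north 31.2 cos 47° = 21.28
Net east component: 54.49 nmi.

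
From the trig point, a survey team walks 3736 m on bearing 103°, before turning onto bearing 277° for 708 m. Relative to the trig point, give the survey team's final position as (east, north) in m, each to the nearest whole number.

Leg 1 (103°, 3736 m): east 3736 sin 103° = 3640.25, north 3736 cos 103° = -840.42
Leg 2 (277°, 708 m): east 708 sin 277° = -702.72, north 708 cos 277° = 86.28
Summing: 2937.52 m east, -754.13 m north → (2938, -754).

(2938, -754)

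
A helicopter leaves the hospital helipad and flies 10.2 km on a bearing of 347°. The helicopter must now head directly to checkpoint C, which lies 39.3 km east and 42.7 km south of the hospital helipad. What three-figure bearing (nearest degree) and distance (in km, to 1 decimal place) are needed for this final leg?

Leg 1 (347°, 10.2 km): east 10.2 sin 347° = -2.29, north 10.2 cos 347° = 9.94
Current position: (-2.29, 9.94). Target: (39.3, -42.7). Remaining: Δeast = 41.59, Δnorth = -52.64.
Bearing = atan2(41.59, -52.64) mod 360° = 141.68°; distance = √((41.59)² + (-52.64)²) = 67.089 km.

142°, 67.1 km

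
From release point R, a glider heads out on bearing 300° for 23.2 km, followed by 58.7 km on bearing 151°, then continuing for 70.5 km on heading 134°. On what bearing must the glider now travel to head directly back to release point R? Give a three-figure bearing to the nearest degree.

Leg 1 (300°, 23.2 km): east 23.2 sin 300° = -20.09, north 23.2 cos 300° = 11.60
Leg 2 (151°, 58.7 km): east 58.7 sin 151° = 28.46, north 58.7 cos 151° = -51.34
Leg 3 (134°, 70.5 km): east 70.5 sin 134° = 50.71, north 70.5 cos 134° = -48.97
Net displacement: 59.08 east, -88.71 north. Direction back to start is (-59.08, 88.71): bearing = atan2(-59.08, 88.71) mod 360° = 326.34° ≈ 326°.

326°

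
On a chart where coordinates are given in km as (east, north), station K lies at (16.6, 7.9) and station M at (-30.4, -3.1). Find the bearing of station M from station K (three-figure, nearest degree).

Δeast = -30.4 − 16.6 = -47.00; Δnorth = -3.1 − 7.9 = -11.00.
Bearing = atan2(Δeast, Δnorth) mod 360° = 256.83° ≈ 257°.

257°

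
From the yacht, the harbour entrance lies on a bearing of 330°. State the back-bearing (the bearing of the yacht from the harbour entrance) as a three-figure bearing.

150°

Back-bearing = 330° − 180° = 150°.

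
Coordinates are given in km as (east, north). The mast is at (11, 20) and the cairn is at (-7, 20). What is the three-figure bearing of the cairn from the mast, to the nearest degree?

Δeast = -7 − 11 = -18.00; Δnorth = 20 − 20 = 0.00.
Bearing = atan2(Δeast, Δnorth) mod 360° = 270.00° ≈ 270°.

270°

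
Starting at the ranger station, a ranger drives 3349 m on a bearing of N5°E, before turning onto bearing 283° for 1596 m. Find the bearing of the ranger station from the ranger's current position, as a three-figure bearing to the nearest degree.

161°

Leg 1 (N5°E, 3349 m): east 3349 sin 5° = 291.88, north 3349 cos 5° = 3336.26
Leg 2 (283°, 1596 m): east 1596 sin 283° = -1555.09, north 1596 cos 283° = 359.02
Net displacement: -1263.21 east, 3695.28 north. Direction back to start is (1263.21, -3695.28): bearing = atan2(1263.21, -3695.28) mod 360° = 161.13° ≈ 161°.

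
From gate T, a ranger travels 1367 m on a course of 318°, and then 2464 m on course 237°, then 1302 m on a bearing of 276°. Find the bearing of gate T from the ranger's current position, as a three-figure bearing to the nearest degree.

Leg 1 (318°, 1367 m): east 1367 sin 318° = -914.70, north 1367 cos 318° = 1015.88
Leg 2 (237°, 2464 m): east 2464 sin 237° = -2066.48, north 2464 cos 237° = -1341.99
Leg 3 (276°, 1302 m): east 1302 sin 276° = -1294.87, north 1302 cos 276° = 136.10
Net displacement: -4276.05 east, -190.02 north. Direction back to start is (4276.05, 190.02): bearing = atan2(4276.05, 190.02) mod 360° = 87.46° ≈ 087°.

087°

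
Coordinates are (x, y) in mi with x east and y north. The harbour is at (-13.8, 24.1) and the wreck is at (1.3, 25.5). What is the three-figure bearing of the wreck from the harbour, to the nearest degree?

085°

Δeast = 1.3 − -13.8 = 15.10; Δnorth = 25.5 − 24.1 = 1.40.
Bearing = atan2(Δeast, Δnorth) mod 360° = 84.70° ≈ 085°.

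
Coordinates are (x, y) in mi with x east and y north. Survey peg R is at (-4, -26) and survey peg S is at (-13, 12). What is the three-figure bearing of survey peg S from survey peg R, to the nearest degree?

Δeast = -13 − -4 = -9.00; Δnorth = 12 − -26 = 38.00.
Bearing = atan2(Δeast, Δnorth) mod 360° = 346.68° ≈ 347°.

347°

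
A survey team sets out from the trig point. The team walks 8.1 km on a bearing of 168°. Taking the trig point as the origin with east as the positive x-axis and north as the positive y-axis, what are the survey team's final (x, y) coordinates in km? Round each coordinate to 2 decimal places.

Leg 1 (168°, 8.1 km): east 8.1 sin 168° = 1.68, north 8.1 cos 168° = -7.92
Summing: 1.68 km east, -7.92 km north → (1.68, -7.92).

(1.68, -7.92)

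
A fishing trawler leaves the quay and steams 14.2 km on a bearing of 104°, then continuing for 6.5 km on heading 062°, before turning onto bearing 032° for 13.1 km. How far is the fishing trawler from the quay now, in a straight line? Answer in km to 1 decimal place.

28.6 km

Leg 1 (104°, 14.2 km): east 14.2 sin 104° = 13.78, north 14.2 cos 104° = -3.44
Leg 2 (062°, 6.5 km): east 6.5 sin 62° = 5.74, north 6.5 cos 62° = 3.05
Leg 3 (032°, 13.1 km): east 13.1 sin 32° = 6.94, north 13.1 cos 32° = 11.11
Net: 26.46 east, 10.73 north. Distance = √((26.46)² + (10.73)²) = 28.551 km.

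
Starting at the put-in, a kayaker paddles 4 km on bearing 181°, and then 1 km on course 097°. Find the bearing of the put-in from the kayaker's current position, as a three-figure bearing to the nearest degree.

347°

Leg 1 (181°, 4 km): east 4 sin 181° = -0.07, north 4 cos 181° = -4.00
Leg 2 (097°, 1 km): east 1 sin 97° = 0.99, north 1 cos 97° = -0.12
Net displacement: 0.92 east, -4.12 north. Direction back to start is (-0.92, 4.12): bearing = atan2(-0.92, 4.12) mod 360° = 347.38° ≈ 347°.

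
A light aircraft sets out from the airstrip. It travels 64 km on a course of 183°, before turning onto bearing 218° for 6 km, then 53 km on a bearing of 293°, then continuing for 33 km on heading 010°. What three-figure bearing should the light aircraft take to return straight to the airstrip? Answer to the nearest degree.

Leg 1 (183°, 64 km): east 64 sin 183° = -3.35, north 64 cos 183° = -63.91
Leg 2 (218°, 6 km): east 6 sin 218° = -3.69, north 6 cos 218° = -4.73
Leg 3 (293°, 53 km): east 53 sin 293° = -48.79, north 53 cos 293° = 20.71
Leg 4 (010°, 33 km): east 33 sin 10° = 5.73, north 33 cos 10° = 32.50
Net displacement: -50.10 east, -15.43 north. Direction back to start is (50.10, 15.43): bearing = atan2(50.10, 15.43) mod 360° = 72.88° ≈ 073°.

073°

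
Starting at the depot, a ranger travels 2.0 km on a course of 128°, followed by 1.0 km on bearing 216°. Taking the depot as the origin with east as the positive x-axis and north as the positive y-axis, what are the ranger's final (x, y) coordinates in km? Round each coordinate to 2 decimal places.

(0.99, -2.04)

Leg 1 (128°, 2.0 km): east 2.0 sin 128° = 1.58, north 2.0 cos 128° = -1.23
Leg 2 (216°, 1.0 km): east 1.0 sin 216° = -0.59, north 1.0 cos 216° = -0.81
Summing: 0.99 km east, -2.04 km north → (0.99, -2.04).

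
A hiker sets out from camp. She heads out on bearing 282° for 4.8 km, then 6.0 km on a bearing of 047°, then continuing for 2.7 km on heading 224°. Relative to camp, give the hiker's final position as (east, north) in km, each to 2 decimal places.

Leg 1 (282°, 4.8 km): east 4.8 sin 282° = -4.70, north 4.8 cos 282° = 1.00
Leg 2 (047°, 6.0 km): east 6.0 sin 47° = 4.39, north 6.0 cos 47° = 4.09
Leg 3 (224°, 2.7 km): east 2.7 sin 224° = -1.88, north 2.7 cos 224° = -1.94
Summing: -2.18 km east, 3.15 km north → (-2.18, 3.15).

(-2.18, 3.15)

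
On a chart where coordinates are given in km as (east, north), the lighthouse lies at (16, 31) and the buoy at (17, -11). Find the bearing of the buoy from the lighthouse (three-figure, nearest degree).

Δeast = 17 − 16 = 1.00; Δnorth = -11 − 31 = -42.00.
Bearing = atan2(Δeast, Δnorth) mod 360° = 178.64° ≈ 179°.

179°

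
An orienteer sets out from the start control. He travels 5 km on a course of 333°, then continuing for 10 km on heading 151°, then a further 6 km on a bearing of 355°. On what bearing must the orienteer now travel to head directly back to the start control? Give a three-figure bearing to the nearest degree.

Leg 1 (333°, 5 km): east 5 sin 333° = -2.27, north 5 cos 333° = 4.46
Leg 2 (151°, 10 km): east 10 sin 151° = 4.85, north 10 cos 151° = -8.75
Leg 3 (355°, 6 km): east 6 sin 355° = -0.52, north 6 cos 355° = 5.98
Net displacement: 2.06 east, 1.69 north. Direction back to start is (-2.06, -1.69): bearing = atan2(-2.06, -1.69) mod 360° = 230.64° ≈ 231°.

231°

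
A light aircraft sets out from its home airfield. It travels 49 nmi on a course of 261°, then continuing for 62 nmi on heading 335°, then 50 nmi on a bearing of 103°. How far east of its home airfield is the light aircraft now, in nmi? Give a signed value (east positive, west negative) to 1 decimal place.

-25.9 nmi

Leg 1 (261°, 49 nmi): east 49 sin 261° = -48.40, north 49 cos 261° = -7.67
Leg 2 (335°, 62 nmi): east 62 sin 335° = -26.20, north 62 cos 335° = 56.19
Leg 3 (103°, 50 nmi): east 50 sin 103° = 48.72, north 50 cos 103° = -11.25
Net east component: -25.88 nmi.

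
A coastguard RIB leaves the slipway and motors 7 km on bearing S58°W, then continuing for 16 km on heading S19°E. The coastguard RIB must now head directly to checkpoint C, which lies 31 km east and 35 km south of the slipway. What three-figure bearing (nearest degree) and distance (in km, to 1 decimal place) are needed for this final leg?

117°, 35.6 km

Leg 1 (S58°W, 7 km): east 7 sin 238° = -5.94, north 7 cos 238° = -3.71
Leg 2 (S19°E, 16 km): east 16 sin 161° = 5.21, north 16 cos 161° = -15.13
Current position: (-0.73, -18.84). Target: (31, -35). Remaining: Δeast = 31.73, Δnorth = -16.16.
Bearing = atan2(31.73, -16.16) mod 360° = 116.99°; distance = √((31.73)² + (-16.16)²) = 35.607 km.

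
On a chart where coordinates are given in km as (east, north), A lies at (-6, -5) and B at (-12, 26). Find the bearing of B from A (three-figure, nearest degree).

Δeast = -12 − -6 = -6.00; Δnorth = 26 − -5 = 31.00.
Bearing = atan2(Δeast, Δnorth) mod 360° = 349.05° ≈ 349°.

349°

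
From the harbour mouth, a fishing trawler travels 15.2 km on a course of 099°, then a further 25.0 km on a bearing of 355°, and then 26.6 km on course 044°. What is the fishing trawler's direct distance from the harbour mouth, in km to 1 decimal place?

52.1 km

Leg 1 (099°, 15.2 km): east 15.2 sin 99° = 15.01, north 15.2 cos 99° = -2.38
Leg 2 (355°, 25.0 km): east 25.0 sin 355° = -2.18, north 25.0 cos 355° = 24.90
Leg 3 (044°, 26.6 km): east 26.6 sin 44° = 18.48, north 26.6 cos 44° = 19.13
Net: 31.31 east, 41.66 north. Distance = √((31.31)² + (41.66)²) = 52.116 km.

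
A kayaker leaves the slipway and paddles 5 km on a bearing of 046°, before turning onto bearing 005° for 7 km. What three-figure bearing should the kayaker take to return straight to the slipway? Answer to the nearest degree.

202°

Leg 1 (046°, 5 km): east 5 sin 46° = 3.60, north 5 cos 46° = 3.47
Leg 2 (005°, 7 km): east 7 sin 5° = 0.61, north 7 cos 5° = 6.97
Net displacement: 4.21 east, 10.45 north. Direction back to start is (-4.21, -10.45): bearing = atan2(-4.21, -10.45) mod 360° = 201.93° ≈ 202°.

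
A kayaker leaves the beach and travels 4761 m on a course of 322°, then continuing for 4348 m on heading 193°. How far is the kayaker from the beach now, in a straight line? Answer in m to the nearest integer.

3939 m

Leg 1 (322°, 4761 m): east 4761 sin 322° = -2931.16, north 4761 cos 322° = 3751.72
Leg 2 (193°, 4348 m): east 4348 sin 193° = -978.09, north 4348 cos 193° = -4236.56
Net: -3909.25 east, -484.84 north. Distance = √((-3909.25)² + (-484.84)²) = 3939.203 m.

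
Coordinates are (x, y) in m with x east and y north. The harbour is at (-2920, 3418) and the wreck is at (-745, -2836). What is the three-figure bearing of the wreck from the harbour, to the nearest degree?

161°

Δeast = -745 − -2920 = 2175.00; Δnorth = -2836 − 3418 = -6254.00.
Bearing = atan2(Δeast, Δnorth) mod 360° = 160.82° ≈ 161°.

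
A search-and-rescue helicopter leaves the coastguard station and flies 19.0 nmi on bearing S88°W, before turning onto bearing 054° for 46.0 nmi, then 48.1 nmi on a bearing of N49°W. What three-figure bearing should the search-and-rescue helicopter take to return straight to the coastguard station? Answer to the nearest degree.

Leg 1 (S88°W, 19.0 nmi): east 19.0 sin 268° = -18.99, north 19.0 cos 268° = -0.66
Leg 2 (054°, 46.0 nmi): east 46.0 sin 54° = 37.21, north 46.0 cos 54° = 27.04
Leg 3 (N49°W, 48.1 nmi): east 48.1 sin 311° = -36.30, north 48.1 cos 311° = 31.56
Net displacement: -18.08 east, 57.93 north. Direction back to start is (18.08, -57.93): bearing = atan2(18.08, -57.93) mod 360° = 162.67° ≈ 163°.

163°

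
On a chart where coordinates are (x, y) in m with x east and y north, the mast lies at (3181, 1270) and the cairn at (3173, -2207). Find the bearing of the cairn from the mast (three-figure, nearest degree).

Δeast = 3173 − 3181 = -8.00; Δnorth = -2207 − 1270 = -3477.00.
Bearing = atan2(Δeast, Δnorth) mod 360° = 180.13° ≈ 180°.

180°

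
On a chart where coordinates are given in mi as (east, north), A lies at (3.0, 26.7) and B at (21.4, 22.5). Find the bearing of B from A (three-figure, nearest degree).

103°

Δeast = 21.4 − 3.0 = 18.40; Δnorth = 22.5 − 26.7 = -4.20.
Bearing = atan2(Δeast, Δnorth) mod 360° = 102.86° ≈ 103°.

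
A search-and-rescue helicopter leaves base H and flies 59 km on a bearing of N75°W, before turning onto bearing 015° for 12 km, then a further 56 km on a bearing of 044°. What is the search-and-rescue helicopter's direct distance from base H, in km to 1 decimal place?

Leg 1 (N75°W, 59 km): east 59 sin 285° = -56.99, north 59 cos 285° = 15.27
Leg 2 (015°, 12 km): east 12 sin 15° = 3.11, north 12 cos 15° = 11.59
Leg 3 (044°, 56 km): east 56 sin 44° = 38.90, north 56 cos 44° = 40.28
Net: -14.98 east, 67.14 north. Distance = √((-14.98)² + (67.14)²) = 68.796 km.

68.8 km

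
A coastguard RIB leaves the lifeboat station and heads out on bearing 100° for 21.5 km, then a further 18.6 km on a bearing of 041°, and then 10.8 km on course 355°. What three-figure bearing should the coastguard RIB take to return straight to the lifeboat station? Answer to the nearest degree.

Leg 1 (100°, 21.5 km): east 21.5 sin 100° = 21.17, north 21.5 cos 100° = -3.73
Leg 2 (041°, 18.6 km): east 18.6 sin 41° = 12.20, north 18.6 cos 41° = 14.04
Leg 3 (355°, 10.8 km): east 10.8 sin 355° = -0.94, north 10.8 cos 355° = 10.76
Net displacement: 32.43 east, 21.06 north. Direction back to start is (-32.43, -21.06): bearing = atan2(-32.43, -21.06) mod 360° = 237.00° ≈ 237°.

237°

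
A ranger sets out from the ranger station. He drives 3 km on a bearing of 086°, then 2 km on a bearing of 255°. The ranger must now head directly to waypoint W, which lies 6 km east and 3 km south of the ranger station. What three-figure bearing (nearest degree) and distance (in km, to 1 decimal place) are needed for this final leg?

Leg 1 (086°, 3 km): east 3 sin 86° = 2.99, north 3 cos 86° = 0.21
Leg 2 (255°, 2 km): east 2 sin 255° = -1.93, north 2 cos 255° = -0.52
Current position: (1.06, -0.31). Target: (6, -3). Remaining: Δeast = 4.94, Δnorth = -2.69.
Bearing = atan2(4.94, -2.69) mod 360° = 118.59°; distance = √((4.94)² + (-2.69)²) = 5.625 km.

119°, 5.6 km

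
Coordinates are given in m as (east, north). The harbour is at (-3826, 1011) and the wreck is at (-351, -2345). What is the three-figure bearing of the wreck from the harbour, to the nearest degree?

Δeast = -351 − -3826 = 3475.00; Δnorth = -2345 − 1011 = -3356.00.
Bearing = atan2(Δeast, Δnorth) mod 360° = 134.00° ≈ 134°.

134°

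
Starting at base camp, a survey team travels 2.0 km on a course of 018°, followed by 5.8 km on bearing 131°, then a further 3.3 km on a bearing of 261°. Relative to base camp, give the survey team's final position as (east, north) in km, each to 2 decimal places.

Leg 1 (018°, 2.0 km): east 2.0 sin 18° = 0.62, north 2.0 cos 18° = 1.90
Leg 2 (131°, 5.8 km): east 5.8 sin 131° = 4.38, north 5.8 cos 131° = -3.81
Leg 3 (261°, 3.3 km): east 3.3 sin 261° = -3.26, north 3.3 cos 261° = -0.52
Summing: 1.74 km east, -2.42 km north → (1.74, -2.42).

(1.74, -2.42)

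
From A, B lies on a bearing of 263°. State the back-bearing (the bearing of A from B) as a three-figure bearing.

Back-bearing = 263° − 180° = 083°.

083°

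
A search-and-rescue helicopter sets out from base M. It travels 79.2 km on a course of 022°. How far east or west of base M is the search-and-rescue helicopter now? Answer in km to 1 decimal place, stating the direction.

29.7 km east

Leg 1 (022°, 79.2 km): east 79.2 sin 22° = 29.67, north 79.2 cos 22° = 73.43
Net east component: 29.67 km.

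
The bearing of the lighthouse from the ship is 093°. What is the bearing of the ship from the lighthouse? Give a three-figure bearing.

Back-bearing = 093° + 180° = 273°.

273°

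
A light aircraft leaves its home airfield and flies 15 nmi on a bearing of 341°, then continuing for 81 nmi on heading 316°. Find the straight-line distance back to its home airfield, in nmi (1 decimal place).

Leg 1 (341°, 15 nmi): east 15 sin 341° = -4.88, north 15 cos 341° = 14.18
Leg 2 (316°, 81 nmi): east 81 sin 316° = -56.27, north 81 cos 316° = 58.27
Net: -61.15 east, 72.45 north. Distance = √((-61.15)² + (72.45)²) = 94.807 nmi.

94.8 nmi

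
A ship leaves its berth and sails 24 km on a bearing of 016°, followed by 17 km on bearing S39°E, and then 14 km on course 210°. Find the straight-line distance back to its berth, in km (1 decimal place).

Leg 1 (016°, 24 km): east 24 sin 16° = 6.62, north 24 cos 16° = 23.07
Leg 2 (S39°E, 17 km): east 17 sin 141° = 10.70, north 17 cos 141° = -13.21
Leg 3 (210°, 14 km): east 14 sin 210° = -7.00, north 14 cos 210° = -12.12
Net: 10.31 east, -2.27 north. Distance = √((10.31)² + (-2.27)²) = 10.560 km.

10.6 km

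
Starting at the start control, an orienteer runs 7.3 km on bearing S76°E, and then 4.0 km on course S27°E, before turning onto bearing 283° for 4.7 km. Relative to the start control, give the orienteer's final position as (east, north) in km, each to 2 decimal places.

(4.32, -4.27)

Leg 1 (S76°E, 7.3 km): east 7.3 sin 104° = 7.08, north 7.3 cos 104° = -1.77
Leg 2 (S27°E, 4.0 km): east 4.0 sin 153° = 1.82, north 4.0 cos 153° = -3.56
Leg 3 (283°, 4.7 km): east 4.7 sin 283° = -4.58, north 4.7 cos 283° = 1.06
Summing: 4.32 km east, -4.27 km north → (4.32, -4.27).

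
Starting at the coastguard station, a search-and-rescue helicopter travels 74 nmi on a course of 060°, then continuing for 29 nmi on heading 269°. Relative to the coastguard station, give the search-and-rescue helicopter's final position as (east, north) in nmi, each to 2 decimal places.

Leg 1 (060°, 74 nmi): east 74 sin 60° = 64.09, north 74 cos 60° = 37.00
Leg 2 (269°, 29 nmi): east 29 sin 269° = -29.00, north 29 cos 269° = -0.51
Summing: 35.09 nmi east, 36.49 nmi north → (35.09, 36.49).

(35.09, 36.49)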